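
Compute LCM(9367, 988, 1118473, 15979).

9367 = 17 · 19 · 29; 988 = 2² · 13 · 19; 1118473 = 19 · 37² · 43; 15979 = 19 · 29²
lcm takes max exponent of each prime: 2² · 13 · 17 · 19 · 29² · 37² · 43 = 831522041012

831522041012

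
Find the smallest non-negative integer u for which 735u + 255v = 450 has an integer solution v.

2

Reduce mod 255: 735u ≡ 450 (mod 255). With g = gcd(735, 255) = 15 dividing 450, divide through: 49u ≡ 30 (mod 17).
Since gcd(49, 17) = 1, u ≡ 30·(49)⁻¹ ≡ 2 (mod 17). Smallest non-negative: 2.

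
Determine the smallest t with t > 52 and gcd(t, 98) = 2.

54

Multiples of 2 above 52: 2·27, 2·28, … . Need the cofactor coprime to 98/2 = 49.
Checking s = 27, 28, … the first with gcd(s, 49) = 1 is s = 27, giving 54.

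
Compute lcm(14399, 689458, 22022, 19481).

3504515014

14399 = 7 · 11² · 17; 689458 = 2 · 7 · 11³ · 37; 22022 = 2 · 7 · 11² · 13; 19481 = 7 · 11² · 23
lcm takes max exponent of each prime: 2 · 7 · 11³ · 13 · 17 · 23 · 37 = 3504515014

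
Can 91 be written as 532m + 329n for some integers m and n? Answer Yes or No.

gcd(532, 329): 532 = 1·329 + 203; 329 = 1·203 + 126; 203 = 1·126 + 77; 126 = 1·77 + 49; 77 = 1·49 + 28; 49 = 1·28 + 21; 28 = 1·21 + 7; 21 = 3·7 + 0 → 7
7 divides 91, so a solution exists.

Yes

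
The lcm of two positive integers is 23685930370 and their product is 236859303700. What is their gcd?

gcd·lcm = product, so gcd = 236859303700/23685930370 = 10.

10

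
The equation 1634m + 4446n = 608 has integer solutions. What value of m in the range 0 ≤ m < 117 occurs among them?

Euclid: 4446 = 2·1634 + 1178; 1634 = 1·1178 + 456; 1178 = 2·456 + 266; 456 = 1·266 + 190; 266 = 1·190 + 76; 190 = 2·76 + 38; 76 = 2·38 + 0 → gcd = 38; 608 = 38·16.
Back-substitution yields 1634·(49) + 4446·(-18) = 38, so one solution is m = 49·16 = 784, n = -18·16 = -288.
Solutions in m differ by 4446/38 = 117; the one in [0, 117) is 784 mod 117 = 82.

82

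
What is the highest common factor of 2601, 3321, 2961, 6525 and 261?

gcd(2601, 3321): 3321 = 1·2601 + 720; 2601 = 3·720 + 441; 720 = 1·441 + 279; 441 = 1·279 + 162; 279 = 1·162 + 117; 162 = 1·117 + 45; 117 = 2·45 + 27; 45 = 1·27 + 18; 27 = 1·18 + 9; 18 = 2·9 + 0 → 9
gcd(9, 2961): 2961 = 329·9 + 0 → 9
gcd(9, 6525): 6525 = 725·9 + 0 → 9
gcd(9, 261): 261 = 29·9 + 0 → 9

9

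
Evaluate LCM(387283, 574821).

17124492411

387283 = 13 · 31³; 574821 = 3² · 13 · 17³
max exponents: 3² · 13 · 17³ · 31³ = 17124492411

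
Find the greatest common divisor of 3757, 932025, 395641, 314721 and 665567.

3757 = 13 · 17²; 932025 = 3 · 5² · 17² · 43; 395641 = 17² · 37²; 314721 = 3² · 11² · 17²; 665567 = 7² · 17² · 47
gcd takes min exponent of each prime: 17² = 289

289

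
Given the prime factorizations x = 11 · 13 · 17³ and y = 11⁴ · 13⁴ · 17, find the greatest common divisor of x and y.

min exponent per shared prime: 11 · 13 · 17 = 2431

2431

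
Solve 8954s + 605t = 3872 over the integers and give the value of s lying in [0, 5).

gcd(8954, 605) = 121 (Euclid: 8954 = 14·605 + 484; 605 = 1·484 + 121; 484 = 4·121 + 0), and 121 | 3872.
Extended Euclid: 8954·(-1) + 605·(15) = 121. Scale by 32: s₀ = -32.
General solution s = s₀ + 5k; reducing mod 5 gives s = 3 (and t = -38).

3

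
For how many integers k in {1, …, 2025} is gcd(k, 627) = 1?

627 = 3·11·19. Inclusion–exclusion on these primes:
2025 − ⌊2025/3⌋ − ⌊2025/11⌋ − ⌊2025/19⌋ + ⌊2025/33⌋ + ⌊2025/57⌋ + ⌊2025/209⌋ − ⌊2025/627⌋ = 1162

1162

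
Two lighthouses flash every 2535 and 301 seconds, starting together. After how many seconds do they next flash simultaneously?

2535 = 3 · 5 · 13²; 301 = 7 · 43
max exponents: 3 · 5 · 7 · 13² · 43 = 763035

763035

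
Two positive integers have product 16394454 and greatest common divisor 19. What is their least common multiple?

For any two positive integers, gcd × lcm equals their product. Hence lcm = 16394454 / 19 = 862866.

862866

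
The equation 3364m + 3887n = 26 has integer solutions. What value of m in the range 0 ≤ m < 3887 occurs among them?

104

Reduce mod 3887: 3364m ≡ 26 (mod 3887). With g = gcd(3364, 3887) = 1 dividing 26, divide through: 3364m ≡ 26 (mod 3887).
Since gcd(3364, 3887) = 1, m ≡ 26·(3364)⁻¹ ≡ 104 (mod 3887). Smallest non-negative: 104.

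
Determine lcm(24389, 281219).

6858650191

gcd first: 281219 = 11·24389 + 12940; 24389 = 1·12940 + 11449; 12940 = 1·11449 + 1491; 11449 = 7·1491 + 1012; 1491 = 1·1012 + 479; 1012 = 2·479 + 54; 479 = 8·54 + 47; 54 = 1·47 + 7; 47 = 6·7 + 5; 7 = 1·5 + 2; 5 = 2·2 + 1; 2 = 2·1 + 0 → gcd = 1
lcm = 24389·281219/gcd = 6858650191/1 = 6858650191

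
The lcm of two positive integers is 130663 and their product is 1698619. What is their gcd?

13

gcd·lcm = product, so gcd = 1698619/130663 = 13.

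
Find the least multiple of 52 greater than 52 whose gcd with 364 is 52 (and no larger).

364 = 52·7. Any k with gcd(k, 364) = 52 is a multiple of 52, say 52s, with s coprime to 7.
Need s > 52/52, so s ≥ 2. First s ≥ 2 with gcd(s, 7) = 1 is s = 2. Thus k = 52·2 = 104.

104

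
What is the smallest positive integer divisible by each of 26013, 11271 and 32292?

270639252

lcm(26013, 11271) = 26013·11271/gcd = 293192523/39 = 7517757
lcm(7517757, 32292) = 7517757·32292/gcd = 242763409044/897 = 270639252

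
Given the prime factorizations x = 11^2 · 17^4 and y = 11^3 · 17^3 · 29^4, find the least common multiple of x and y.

78625918629731

max exponent per prime: 11^3 · 17^4 · 29^4 = 78625918629731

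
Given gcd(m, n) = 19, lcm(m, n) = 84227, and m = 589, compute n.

Using mn = gcd(m,n)·lcm(m,n) = 19·84227 = 1600313, we get n = 1600313/589 = 2717.

2717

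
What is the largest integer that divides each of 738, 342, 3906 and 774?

gcd(738, 342): 738 = 2·342 + 54; 342 = 6·54 + 18; 54 = 3·18 + 0 → 18
gcd(18, 3906): 3906 = 217·18 + 0 → 18
gcd(18, 774): 774 = 43·18 + 0 → 18

18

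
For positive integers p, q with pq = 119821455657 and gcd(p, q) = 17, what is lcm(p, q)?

Since gcd(p,q)·lcm(p,q) = pq, lcm = 119821455657/17 = 7048320921.

7048320921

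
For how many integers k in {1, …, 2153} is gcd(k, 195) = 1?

1061

195 = 3·5·13. Inclusion–exclusion on these primes:
2153 − ⌊2153/3⌋ − ⌊2153/5⌋ − ⌊2153/13⌋ + ⌊2153/15⌋ + ⌊2153/39⌋ + ⌊2153/65⌋ − ⌊2153/195⌋ = 1061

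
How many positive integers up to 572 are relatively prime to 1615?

1615 = 5·17·19. Inclusion–exclusion on these primes:
572 − ⌊572/5⌋ − ⌊572/17⌋ − ⌊572/19⌋ + ⌊572/85⌋ + ⌊572/95⌋ + ⌊572/323⌋ − ⌊572/1615⌋ = 408

408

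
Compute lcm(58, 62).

gcd first: 62 = 1·58 + 4; 58 = 14·4 + 2; 4 = 2·2 + 0 → gcd = 2
lcm = 58·62/gcd = 3596/2 = 1798

1798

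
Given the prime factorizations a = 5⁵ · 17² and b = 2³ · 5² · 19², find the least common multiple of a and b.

2608225000

max exponent per prime: 2³ · 5⁵ · 17² · 19² = 2608225000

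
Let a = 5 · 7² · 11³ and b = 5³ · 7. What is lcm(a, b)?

8152375

max exponent per prime: 5³ · 7² · 11³ = 8152375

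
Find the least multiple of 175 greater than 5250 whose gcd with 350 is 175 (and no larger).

Multiples of 175 above 5250: 175·31, 175·32, … . Need the cofactor coprime to 350/175 = 2.
Checking s = 31, 32, … the first with gcd(s, 2) = 1 is s = 31, giving 5425.

5425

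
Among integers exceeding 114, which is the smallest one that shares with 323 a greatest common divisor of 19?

133

323 = 19·17. Any t with gcd(t, 323) = 19 is a multiple of 19, say 19s, with s coprime to 17.
Need s > 114/19, so s ≥ 7. First s ≥ 7 with gcd(s, 17) = 1 is s = 7. Thus t = 19·7 = 133.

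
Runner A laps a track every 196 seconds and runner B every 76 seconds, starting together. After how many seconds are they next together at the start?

3724

gcd first: 196 = 2·76 + 44; 76 = 1·44 + 32; 44 = 1·32 + 12; 32 = 2·12 + 8; 12 = 1·8 + 4; 8 = 2·4 + 0 → gcd = 4
lcm = 196·76/gcd = 14896/4 = 3724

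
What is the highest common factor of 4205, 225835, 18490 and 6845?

5

gcd(4205, 225835): 225835 = 53·4205 + 2970; 4205 = 1·2970 + 1235; 2970 = 2·1235 + 500; 1235 = 2·500 + 235; 500 = 2·235 + 30; 235 = 7·30 + 25; 30 = 1·25 + 5; 25 = 5·5 + 0 → 5
gcd(5, 18490): 18490 = 3698·5 + 0 → 5
gcd(5, 6845): 6845 = 1369·5 + 0 → 5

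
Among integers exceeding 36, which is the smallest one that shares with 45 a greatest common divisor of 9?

gcd(t, 45) = 9 forces 9 | t; write t = 9s. Then gcd(9s, 9·5) = 9·gcd(s, 5), so need gcd(s, 5) = 1.
9s > 36 gives s ≥ 5. The least s ≥ 5 coprime to 5 is 6, so t = 9·6 = 54.

54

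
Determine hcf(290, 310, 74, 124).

gcd(290, 310): 310 = 1·290 + 20; 290 = 14·20 + 10; 20 = 2·10 + 0 → 10
gcd(10, 74): 74 = 7·10 + 4; 10 = 2·4 + 2; 4 = 2·2 + 0 → 2
gcd(2, 124): 124 = 62·2 + 0 → 2

2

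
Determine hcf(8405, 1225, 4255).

gcd(8405, 1225): 8405 = 6·1225 + 1055; 1225 = 1·1055 + 170; 1055 = 6·170 + 35; 170 = 4·35 + 30; 35 = 1·30 + 5; 30 = 6·5 + 0 → 5
gcd(5, 4255): 4255 = 851·5 + 0 → 5

5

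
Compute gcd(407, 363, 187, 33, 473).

11

407 = 11 · 37; 363 = 3 · 11²; 187 = 11 · 17; 33 = 3 · 11; 473 = 11 · 43
gcd takes min exponent of each prime: 11 = 11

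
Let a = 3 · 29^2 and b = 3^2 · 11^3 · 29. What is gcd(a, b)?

87

min exponent per shared prime: 3 · 29 = 87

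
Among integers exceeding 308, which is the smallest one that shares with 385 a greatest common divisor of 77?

462

Multiples of 77 above 308: 77·5, 77·6, … . Need the cofactor coprime to 385/77 = 5.
Checking s = 5, 6, … the first with gcd(s, 5) = 1 is s = 6, giving 462.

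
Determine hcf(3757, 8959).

289

Euclid: 8959 = 2·3757 + 1445; 3757 = 2·1445 + 867; 1445 = 1·867 + 578; 867 = 1·578 + 289; 578 = 2·289 + 0. Last nonzero remainder: 289.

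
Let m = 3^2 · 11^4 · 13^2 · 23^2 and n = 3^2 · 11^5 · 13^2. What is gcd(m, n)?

min exponent per shared prime: 3^2 · 11^4 · 13^2 = 22268961

22268961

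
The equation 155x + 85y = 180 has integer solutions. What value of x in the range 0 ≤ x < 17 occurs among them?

5

Reduce mod 85: 155x ≡ 180 (mod 85). With g = gcd(155, 85) = 5 dividing 180, divide through: 31x ≡ 36 (mod 17).
Since gcd(31, 17) = 1, x ≡ 36·(31)⁻¹ ≡ 5 (mod 17). Smallest non-negative: 5.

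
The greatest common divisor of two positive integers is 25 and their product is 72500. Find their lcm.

Since gcd(a,b)·lcm(a,b) = ab, lcm = 72500/25 = 2900.

2900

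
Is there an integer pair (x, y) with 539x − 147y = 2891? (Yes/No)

gcd(539, 147): 539 = 3·147 + 98; 147 = 1·98 + 49; 98 = 2·49 + 0 → 49
49 divides 2891, so a solution exists.

Yes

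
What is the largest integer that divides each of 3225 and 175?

25

Euclid: 3225 = 18·175 + 75; 175 = 2·75 + 25; 75 = 3·25 + 0. Last nonzero remainder: 25.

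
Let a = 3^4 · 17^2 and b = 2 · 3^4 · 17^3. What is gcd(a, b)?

min exponent per shared prime: 3^4 · 17^2 = 23409

23409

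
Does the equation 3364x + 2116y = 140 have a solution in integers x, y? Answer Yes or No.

By Bézout, 3364x + 2116y = 140 has integer solutions iff gcd(3364, 2116) | 140.
Euclid: 3364 = 1·2116 + 1248; 2116 = 1·1248 + 868; 1248 = 1·868 + 380; 868 = 2·380 + 108; 380 = 3·108 + 56; 108 = 1·56 + 52; 56 = 1·52 + 4; 52 = 13·4 + 0. gcd = 4; 140 mod 4 = 0. Yes.

Yes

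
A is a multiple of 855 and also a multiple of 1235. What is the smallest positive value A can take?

gcd first: 1235 = 1·855 + 380; 855 = 2·380 + 95; 380 = 4·95 + 0 → gcd = 95
lcm = 855·1235/gcd = 1055925/95 = 11115

11115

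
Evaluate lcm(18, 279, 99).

18 = 2 · 3²; 279 = 3² · 31; 99 = 3² · 11
lcm takes max exponent of each prime: 2 · 3² · 11 · 31 = 6138

6138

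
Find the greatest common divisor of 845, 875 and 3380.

5

845 = 5 · 13²; 875 = 5³ · 7; 3380 = 2² · 5 · 13²
gcd takes min exponent of each prime: 5 = 5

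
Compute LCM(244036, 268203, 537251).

lcm(244036, 268203) = 244036·268203/gcd = 65451187308/169 = 387285132
lcm(387285132, 537251) = 387285132·537251/gcd = 208069324452132/169 = 1231179434628

1231179434628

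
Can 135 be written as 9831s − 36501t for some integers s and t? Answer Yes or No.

By Bézout, 9831s − 36501t = 135 has integer solutions iff gcd(9831, 36501) | 135.
Euclid: 36501 = 3·9831 + 7008; 9831 = 1·7008 + 2823; 7008 = 2·2823 + 1362; 2823 = 2·1362 + 99; 1362 = 13·99 + 75; 99 = 1·75 + 24; 75 = 3·24 + 3; 24 = 8·3 + 0. gcd = 3; 135 mod 3 = 0. Yes.

Yes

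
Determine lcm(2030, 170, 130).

2030 = 2 · 5 · 7 · 29; 170 = 2 · 5 · 17; 130 = 2 · 5 · 13
lcm takes max exponent of each prime: 2 · 5 · 7 · 13 · 17 · 29 = 448630

448630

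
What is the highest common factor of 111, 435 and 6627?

gcd(111, 435): 435 = 3·111 + 102; 111 = 1·102 + 9; 102 = 11·9 + 3; 9 = 3·3 + 0 → 3
gcd(3, 6627): 6627 = 2209·3 + 0 → 3

3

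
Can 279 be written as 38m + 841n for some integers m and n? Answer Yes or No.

Yes

gcd(38, 841): 841 = 22·38 + 5; 38 = 7·5 + 3; 5 = 1·3 + 2; 3 = 1·2 + 1; 2 = 2·1 + 0 → 1
1 divides 279, so a solution exists.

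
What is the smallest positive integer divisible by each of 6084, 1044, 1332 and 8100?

6084 = 2² · 3² · 13²; 1044 = 2² · 3² · 29; 1332 = 2² · 3² · 37; 8100 = 2² · 3⁴ · 5²
lcm takes max exponent of each prime: 2² · 3⁴ · 5² · 13² · 29 · 37 = 1468829700

1468829700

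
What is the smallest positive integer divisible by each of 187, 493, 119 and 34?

75922

lcm(187, 493) = 187·493/gcd = 92191/17 = 5423
lcm(5423, 119) = 5423·119/gcd = 645337/17 = 37961
lcm(37961, 34) = 37961·34/gcd = 1290674/17 = 75922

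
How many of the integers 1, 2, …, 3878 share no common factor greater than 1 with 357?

2086

Prime factors of 357: 3, 7, 17. Count integers ≤ 3878 divisible by none of them.
By inclusion–exclusion: 3878 − ⌊3878/3⌋ − ⌊3878/7⌋ − ⌊3878/17⌋ + ⌊3878/21⌋ + ⌊3878/51⌋ + ⌊3878/119⌋ − ⌊3878/357⌋ = 2086.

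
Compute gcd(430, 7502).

430 = 2 · 5 · 43
7502 = 2 · 11² · 31
Common: 2 = 2

2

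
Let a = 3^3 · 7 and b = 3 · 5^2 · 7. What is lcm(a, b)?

4725

max exponent per prime: 3^3 · 5^2 · 7 = 4725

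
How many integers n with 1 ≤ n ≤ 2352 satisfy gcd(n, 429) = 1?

1317

Prime factors of 429: 3, 11, 13. Count integers ≤ 2352 divisible by none of them.
By inclusion–exclusion: 2352 − ⌊2352/3⌋ − ⌊2352/11⌋ − ⌊2352/13⌋ + ⌊2352/33⌋ + ⌊2352/39⌋ + ⌊2352/143⌋ − ⌊2352/429⌋ = 1317.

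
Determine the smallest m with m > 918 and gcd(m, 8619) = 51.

969

Multiples of 51 above 918: 51·19, 51·20, … . Need the cofactor coprime to 8619/51 = 169.
Checking s = 19, 20, … the first with gcd(s, 169) = 1 is s = 19, giving 969.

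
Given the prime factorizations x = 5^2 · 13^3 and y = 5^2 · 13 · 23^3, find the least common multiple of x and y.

max exponent per prime: 5^2 · 13^3 · 23^3 = 668272475

668272475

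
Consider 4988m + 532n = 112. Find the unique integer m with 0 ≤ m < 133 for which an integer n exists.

Euclid: 4988 = 9·532 + 200; 532 = 2·200 + 132; 200 = 1·132 + 68; 132 = 1·68 + 64; 68 = 1·64 + 4; 64 = 16·4 + 0 → gcd = 4; 112 = 4·28.
Back-substitution yields 4988·(8) + 532·(-75) = 4, so one solution is m = 8·28 = 224, n = -75·28 = -2100.
Solutions in m differ by 532/4 = 133; the one in [0, 133) is 224 mod 133 = 91.

91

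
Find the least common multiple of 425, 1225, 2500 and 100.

425 = 5² · 17; 1225 = 5² · 7²; 2500 = 2² · 5⁴; 100 = 2² · 5²
lcm takes max exponent of each prime: 2² · 5⁴ · 7² · 17 = 2082500

2082500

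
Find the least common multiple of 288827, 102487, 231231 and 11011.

867347481

288827 = 7 · 11³ · 31; 102487 = 7 · 11⁴; 231231 = 3 · 7² · 11² · 13; 11011 = 7 · 11² · 13
lcm takes max exponent of each prime: 3 · 7² · 11⁴ · 13 · 31 = 867347481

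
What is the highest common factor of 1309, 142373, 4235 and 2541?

77

1309 = 7 · 11 · 17; 142373 = 7 · 11 · 43²; 4235 = 5 · 7 · 11²; 2541 = 3 · 7 · 11²
gcd takes min exponent of each prime: 7 · 11 = 77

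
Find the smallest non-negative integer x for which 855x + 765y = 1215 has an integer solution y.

5

Reduce mod 765: 855x ≡ 1215 (mod 765). With g = gcd(855, 765) = 45 dividing 1215, divide through: 19x ≡ 27 (mod 17).
Since gcd(19, 17) = 1, x ≡ 27·(19)⁻¹ ≡ 5 (mod 17). Smallest non-negative: 5.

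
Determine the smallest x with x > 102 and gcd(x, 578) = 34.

gcd(x, 578) = 34 forces 34 | x; write x = 34s. Then gcd(34s, 34·17) = 34·gcd(s, 17), so need gcd(s, 17) = 1.
34s > 102 gives s ≥ 4. The least s ≥ 4 coprime to 17 is 4, so x = 34·4 = 136.

136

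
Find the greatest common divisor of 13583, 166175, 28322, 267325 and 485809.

289

gcd(13583, 166175): 166175 = 12·13583 + 3179; 13583 = 4·3179 + 867; 3179 = 3·867 + 578; 867 = 1·578 + 289; 578 = 2·289 + 0 → 289
gcd(289, 28322): 28322 = 98·289 + 0 → 289
gcd(289, 267325): 267325 = 925·289 + 0 → 289
gcd(289, 485809): 485809 = 1681·289 + 0 → 289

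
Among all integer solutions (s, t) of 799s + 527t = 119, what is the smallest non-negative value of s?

14

Euclid: 799 = 1·527 + 272; 527 = 1·272 + 255; 272 = 1·255 + 17; 255 = 15·17 + 0 → gcd = 17; 119 = 17·7.
Back-substitution yields 799·(2) + 527·(-3) = 17, so one solution is s = 2·7 = 14, t = -3·7 = -21.
Solutions in s differ by 527/17 = 31; the one in [0, 31) is 14 mod 31 = 14.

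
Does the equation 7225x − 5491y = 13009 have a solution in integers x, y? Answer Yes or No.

No

By Bézout, 7225x − 5491y = 13009 has integer solutions iff gcd(7225, 5491) | 13009.
Euclid: 7225 = 1·5491 + 1734; 5491 = 3·1734 + 289; 1734 = 6·289 + 0. gcd = 289; 13009 mod 289 = 4. No.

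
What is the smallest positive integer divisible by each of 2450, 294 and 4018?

lcm(2450, 294) = 2450·294/gcd = 720300/98 = 7350
lcm(7350, 4018) = 7350·4018/gcd = 29532300/98 = 301350

301350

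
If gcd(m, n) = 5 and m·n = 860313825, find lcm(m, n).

For any two positive integers, gcd × lcm equals their product. Hence lcm = 860313825 / 5 = 172062765.

172062765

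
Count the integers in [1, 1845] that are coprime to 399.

Prime factors of 399: 3, 7, 19. Count integers ≤ 1845 divisible by none of them.
By inclusion–exclusion: 1845 − ⌊1845/3⌋ − ⌊1845/7⌋ − ⌊1845/19⌋ + ⌊1845/21⌋ + ⌊1845/57⌋ + ⌊1845/133⌋ − ⌊1845/399⌋ = 998.

998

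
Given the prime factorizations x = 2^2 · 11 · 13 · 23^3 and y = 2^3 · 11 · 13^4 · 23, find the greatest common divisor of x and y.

13156

min exponent per shared prime: 2^2 · 11 · 13 · 23 = 13156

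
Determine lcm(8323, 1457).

gcd first: 8323 = 5·1457 + 1038; 1457 = 1·1038 + 419; 1038 = 2·419 + 200; 419 = 2·200 + 19; 200 = 10·19 + 10; 19 = 1·10 + 9; 10 = 1·9 + 1; 9 = 9·1 + 0 → gcd = 1
lcm = 8323·1457/gcd = 12126611/1 = 12126611

12126611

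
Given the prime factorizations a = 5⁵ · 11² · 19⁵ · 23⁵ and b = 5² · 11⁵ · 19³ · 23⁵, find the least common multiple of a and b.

8020854391140127521875

max exponent per prime: 5⁵ · 11⁵ · 19⁵ · 23⁵ = 8020854391140127521875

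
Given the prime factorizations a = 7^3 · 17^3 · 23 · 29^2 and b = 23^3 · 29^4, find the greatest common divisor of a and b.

min exponent per shared prime: 23 · 29^2 = 19343

19343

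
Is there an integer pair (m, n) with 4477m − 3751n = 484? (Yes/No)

Yes

gcd(4477, 3751): 4477 = 1·3751 + 726; 3751 = 5·726 + 121; 726 = 6·121 + 0 → 121
121 divides 484, so a solution exists.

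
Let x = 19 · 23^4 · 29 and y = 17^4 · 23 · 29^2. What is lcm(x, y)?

373470777972619

max exponent per prime: 17^4 · 19 · 23^4 · 29^2 = 373470777972619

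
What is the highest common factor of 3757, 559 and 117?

gcd(3757, 559): 3757 = 6·559 + 403; 559 = 1·403 + 156; 403 = 2·156 + 91; 156 = 1·91 + 65; 91 = 1·65 + 26; 65 = 2·26 + 13; 26 = 2·13 + 0 → 13
gcd(13, 117): 117 = 9·13 + 0 → 13

13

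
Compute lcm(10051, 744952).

394079608

gcd first: 744952 = 74·10051 + 1178; 10051 = 8·1178 + 627; 1178 = 1·627 + 551; 627 = 1·551 + 76; 551 = 7·76 + 19; 76 = 4·19 + 0 → gcd = 19
lcm = 10051·744952/gcd = 7487512552/19 = 394079608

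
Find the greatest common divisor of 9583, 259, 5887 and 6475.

gcd(9583, 259): 9583 = 37·259 + 0 → 259
gcd(259, 5887): 5887 = 22·259 + 189; 259 = 1·189 + 70; 189 = 2·70 + 49; 70 = 1·49 + 21; 49 = 2·21 + 7; 21 = 3·7 + 0 → 7
gcd(7, 6475): 6475 = 925·7 + 0 → 7

7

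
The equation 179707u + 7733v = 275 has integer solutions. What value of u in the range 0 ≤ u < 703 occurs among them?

Reduce mod 7733: 179707u ≡ 275 (mod 7733). With g = gcd(179707, 7733) = 11 dividing 275, divide through: 16337u ≡ 25 (mod 703).
Since gcd(16337, 703) = 1, u ≡ 25·(16337)⁻¹ ≡ 473 (mod 703). Smallest non-negative: 473.

473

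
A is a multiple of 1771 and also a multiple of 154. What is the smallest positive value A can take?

3542

1771 = 7 · 11 · 23; 154 = 2 · 7 · 11
max exponents: 2 · 7 · 11 · 23 = 3542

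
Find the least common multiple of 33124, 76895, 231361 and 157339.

33124 = 2² · 7² · 13²; 76895 = 5 · 7 · 13³; 231361 = 13² · 37²; 157339 = 7² · 13² · 19
lcm takes max exponent of each prime: 2² · 5 · 7² · 13³ · 19 · 37² = 56003243660

56003243660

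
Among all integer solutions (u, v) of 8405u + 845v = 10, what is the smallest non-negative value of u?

150

gcd(8405, 845) = 5 (Euclid: 8405 = 9·845 + 800; 845 = 1·800 + 45; 800 = 17·45 + 35; 45 = 1·35 + 10; 35 = 3·10 + 5; 10 = 2·5 + 0), and 5 | 10.
Extended Euclid: 8405·(75) + 845·(-746) = 5. Scale by 2: u₀ = 150.
General solution u = u₀ + 169t; reducing mod 169 gives u = 150 (and v = -1492).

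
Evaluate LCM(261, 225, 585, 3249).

lcm(261, 225) = 261·225/gcd = 58725/9 = 6525
lcm(6525, 585) = 6525·585/gcd = 3817125/45 = 84825
lcm(84825, 3249) = 84825·3249/gcd = 275596425/9 = 30621825

30621825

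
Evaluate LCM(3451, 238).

3451 = 7 · 17 · 29; 238 = 2 · 7 · 17
max exponents: 2 · 7 · 17 · 29 = 6902

6902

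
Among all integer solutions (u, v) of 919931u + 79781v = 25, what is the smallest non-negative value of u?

gcd(919931, 79781) = 1 (Euclid: 919931 = 11·79781 + 42340; 79781 = 1·42340 + 37441; 42340 = 1·37441 + 4899; 37441 = 7·4899 + 3148; 4899 = 1·3148 + 1751; 3148 = 1·1751 + 1397; 1751 = 1·1397 + 354; 1397 = 3·354 + 335; 354 = 1·335 + 19; 335 = 17·19 + 12; 19 = 1·12 + 7; 12 = 1·7 + 5; 7 = 1·5 + 2; 5 = 2·2 + 1; 2 = 2·1 + 0), and 1 | 25.
Extended Euclid: 919931·(-33580) + 79781·(387201) = 1. Scale by 25: u₀ = -839500.
General solution u = u₀ + 79781t; reducing mod 79781 gives u = 38091 (and v = -439216).

38091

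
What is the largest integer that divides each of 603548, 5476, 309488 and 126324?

gcd(603548, 5476): 603548 = 110·5476 + 1188; 5476 = 4·1188 + 724; 1188 = 1·724 + 464; 724 = 1·464 + 260; 464 = 1·260 + 204; 260 = 1·204 + 56; 204 = 3·56 + 36; 56 = 1·36 + 20; 36 = 1·20 + 16; 20 = 1·16 + 4; 16 = 4·4 + 0 → 4
gcd(4, 309488): 309488 = 77372·4 + 0 → 4
gcd(4, 126324): 126324 = 31581·4 + 0 → 4

4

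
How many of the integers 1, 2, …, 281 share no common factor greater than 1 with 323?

251

323 = 17·19. Inclusion–exclusion on these primes:
281 − ⌊281/17⌋ − ⌊281/19⌋ + ⌊281/323⌋ = 251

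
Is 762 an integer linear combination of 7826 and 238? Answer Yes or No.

gcd(7826, 238): 7826 = 32·238 + 210; 238 = 1·210 + 28; 210 = 7·28 + 14; 28 = 2·14 + 0 → 14
14 does not divide 762, so a solution does not exist.

No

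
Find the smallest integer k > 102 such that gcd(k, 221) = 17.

119

Multiples of 17 above 102: 17·7, 17·8, … . Need the cofactor coprime to 221/17 = 13.
Checking s = 7, 8, … the first with gcd(s, 13) = 1 is s = 7, giving 119.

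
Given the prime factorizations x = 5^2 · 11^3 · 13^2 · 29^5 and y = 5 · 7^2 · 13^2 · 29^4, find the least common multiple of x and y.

5651852747515975

max exponent per prime: 5^2 · 7^2 · 11^3 · 13^2 · 29^5 = 5651852747515975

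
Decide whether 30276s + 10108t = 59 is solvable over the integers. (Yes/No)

By Bézout, 30276s + 10108t = 59 has integer solutions iff gcd(30276, 10108) | 59.
Euclid: 30276 = 2·10108 + 10060; 10108 = 1·10060 + 48; 10060 = 209·48 + 28; 48 = 1·28 + 20; 28 = 1·20 + 8; 20 = 2·8 + 4; 8 = 2·4 + 0. gcd = 4; 59 mod 4 = 3. No.

No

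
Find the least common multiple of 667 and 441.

gcd first: 667 = 1·441 + 226; 441 = 1·226 + 215; 226 = 1·215 + 11; 215 = 19·11 + 6; 11 = 1·6 + 5; 6 = 1·5 + 1; 5 = 5·1 + 0 → gcd = 1
lcm = 667·441/gcd = 294147/1 = 294147

294147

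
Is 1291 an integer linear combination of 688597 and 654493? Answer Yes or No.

No

By Bézout, 688597u + 654493v = 1291 has integer solutions iff gcd(688597, 654493) | 1291.
Euclid: 688597 = 1·654493 + 34104; 654493 = 19·34104 + 6517; 34104 = 5·6517 + 1519; 6517 = 4·1519 + 441; 1519 = 3·441 + 196; 441 = 2·196 + 49; 196 = 4·49 + 0. gcd = 49; 1291 mod 49 = 17. No.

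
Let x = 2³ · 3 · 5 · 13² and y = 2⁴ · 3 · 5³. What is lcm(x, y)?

max exponent per prime: 2⁴ · 3 · 5³ · 13² = 1014000

1014000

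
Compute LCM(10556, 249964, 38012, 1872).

10556 = 2² · 7 · 13 · 29; 249964 = 2² · 11 · 13 · 19 · 23; 38012 = 2² · 13 · 17 · 43; 1872 = 2⁴ · 3² · 13
lcm takes max exponent of each prime: 2⁴ · 3² · 7 · 11 · 13 · 17 · 19 · 23 · 29 · 43 = 1335344682672

1335344682672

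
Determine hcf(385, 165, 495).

gcd(385, 165): 385 = 2·165 + 55; 165 = 3·55 + 0 → 55
gcd(55, 495): 495 = 9·55 + 0 → 55

55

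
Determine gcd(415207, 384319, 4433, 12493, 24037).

gcd(415207, 384319): 415207 = 1·384319 + 30888; 384319 = 12·30888 + 13663; 30888 = 2·13663 + 3562; 13663 = 3·3562 + 2977; 3562 = 1·2977 + 585; 2977 = 5·585 + 52; 585 = 11·52 + 13; 52 = 4·13 + 0 → 13
gcd(13, 4433): 4433 = 341·13 + 0 → 13
gcd(13, 12493): 12493 = 961·13 + 0 → 13
gcd(13, 24037): 24037 = 1849·13 + 0 → 13

13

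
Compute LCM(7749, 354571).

7749 = 3³ · 7 · 41; 354571 = 7 · 37³
max exponents: 3³ · 7 · 37³ · 41 = 392510097

392510097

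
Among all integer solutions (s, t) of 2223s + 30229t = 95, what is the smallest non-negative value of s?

Euclid: 30229 = 13·2223 + 1330; 2223 = 1·1330 + 893; 1330 = 1·893 + 437; 893 = 2·437 + 19; 437 = 23·19 + 0 → gcd = 19; 95 = 19·5.
Back-substitution yields 2223·(68) + 30229·(-5) = 19, so one solution is s = 68·5 = 340, t = -5·5 = -25.
Solutions in s differ by 30229/19 = 1591; the one in [0, 1591) is 340 mod 1591 = 340.

340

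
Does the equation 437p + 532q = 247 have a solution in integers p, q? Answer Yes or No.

By Bézout, 437p + 532q = 247 has integer solutions iff gcd(437, 532) | 247.
Euclid: 532 = 1·437 + 95; 437 = 4·95 + 57; 95 = 1·57 + 38; 57 = 1·38 + 19; 38 = 2·19 + 0. gcd = 19; 247 mod 19 = 0. Yes.

Yes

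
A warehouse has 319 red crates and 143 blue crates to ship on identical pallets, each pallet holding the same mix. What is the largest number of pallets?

11

319 = 11 · 29
143 = 11 · 13
Common: 11 = 11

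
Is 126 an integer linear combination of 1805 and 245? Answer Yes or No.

gcd(1805, 245): 1805 = 7·245 + 90; 245 = 2·90 + 65; 90 = 1·65 + 25; 65 = 2·25 + 15; 25 = 1·15 + 10; 15 = 1·10 + 5; 10 = 2·5 + 0 → 5
5 does not divide 126, so a solution does not exist.

No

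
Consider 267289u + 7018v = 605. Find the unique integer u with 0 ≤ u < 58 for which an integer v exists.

1

Reduce mod 7018: 267289u ≡ 605 (mod 7018). With g = gcd(267289, 7018) = 121 dividing 605, divide through: 2209u ≡ 5 (mod 58).
Since gcd(2209, 58) = 1, u ≡ 5·(2209)⁻¹ ≡ 1 (mod 58). Smallest non-negative: 1.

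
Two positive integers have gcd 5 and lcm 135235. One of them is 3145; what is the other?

Using mn = gcd(m,n)·lcm(m,n) = 5·135235 = 676175, we get n = 676175/3145 = 215.

215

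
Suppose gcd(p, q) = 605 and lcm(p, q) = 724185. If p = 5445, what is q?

Using pq = gcd(p,q)·lcm(p,q) = 605·724185 = 438131925, we get q = 438131925/5445 = 80465.

80465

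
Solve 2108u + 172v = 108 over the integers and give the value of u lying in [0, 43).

Reduce mod 172: 2108u ≡ 108 (mod 172). With g = gcd(2108, 172) = 4 dividing 108, divide through: 527u ≡ 27 (mod 43).
Since gcd(527, 43) = 1, u ≡ 27·(527)⁻¹ ≡ 22 (mod 43). Smallest non-negative: 22.

22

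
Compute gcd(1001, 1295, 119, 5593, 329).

gcd(1001, 1295): 1295 = 1·1001 + 294; 1001 = 3·294 + 119; 294 = 2·119 + 56; 119 = 2·56 + 7; 56 = 8·7 + 0 → 7
gcd(7, 119): 119 = 17·7 + 0 → 7
gcd(7, 5593): 5593 = 799·7 + 0 → 7
gcd(7, 329): 329 = 47·7 + 0 → 7

7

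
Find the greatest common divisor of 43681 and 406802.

Euclid: 406802 = 9·43681 + 13673; 43681 = 3·13673 + 2662; 13673 = 5·2662 + 363; 2662 = 7·363 + 121; 363 = 3·121 + 0. Last nonzero remainder: 121.

121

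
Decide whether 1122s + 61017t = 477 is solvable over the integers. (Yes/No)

No

gcd(1122, 61017): 61017 = 54·1122 + 429; 1122 = 2·429 + 264; 429 = 1·264 + 165; 264 = 1·165 + 99; 165 = 1·99 + 66; 99 = 1·66 + 33; 66 = 2·33 + 0 → 33
33 does not divide 477, so a solution does not exist.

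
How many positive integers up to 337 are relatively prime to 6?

Prime factors of 6: 2, 3. Count integers ≤ 337 divisible by none of them.
By inclusion–exclusion: 337 − ⌊337/2⌋ − ⌊337/3⌋ + ⌊337/6⌋ = 113.

113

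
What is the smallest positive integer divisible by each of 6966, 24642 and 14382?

7619626746

6966 = 2 · 3⁴ · 43; 24642 = 2 · 3² · 37²; 14382 = 2 · 3² · 17 · 47
lcm takes max exponent of each prime: 2 · 3⁴ · 17 · 37² · 43 · 47 = 7619626746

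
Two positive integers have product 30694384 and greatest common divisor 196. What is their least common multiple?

gcd·lcm = product, so lcm = 30694384/196 = 156604.

156604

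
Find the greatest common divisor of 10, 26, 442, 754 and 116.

10 = 2 · 5; 26 = 2 · 13; 442 = 2 · 13 · 17; 754 = 2 · 13 · 29; 116 = 2² · 29
gcd takes min exponent of each prime: 2 = 2

2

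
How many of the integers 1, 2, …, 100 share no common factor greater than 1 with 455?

63

Prime factors of 455: 5, 7, 13. Count integers ≤ 100 divisible by none of them.
By inclusion–exclusion: 100 − ⌊100/5⌋ − ⌊100/7⌋ − ⌊100/13⌋ + ⌊100/35⌋ + ⌊100/65⌋ + ⌊100/91⌋ − ⌊100/455⌋ = 63.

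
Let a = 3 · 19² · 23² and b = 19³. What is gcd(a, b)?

min exponent per shared prime: 19² = 361

361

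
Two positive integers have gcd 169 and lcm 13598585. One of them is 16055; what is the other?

143143

Using pq = gcd(p,q)·lcm(p,q) = 169·13598585 = 2298160865, we get q = 2298160865/16055 = 143143.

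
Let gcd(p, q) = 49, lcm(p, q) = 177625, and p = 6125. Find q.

p·q = gcd·lcm = 49·177625 = 8703625, so q = 8703625/6125 = 1421.

1421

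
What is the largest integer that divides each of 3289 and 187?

11

Euclid: 3289 = 17·187 + 110; 187 = 1·110 + 77; 110 = 1·77 + 33; 77 = 2·33 + 11; 33 = 3·11 + 0. Last nonzero remainder: 11.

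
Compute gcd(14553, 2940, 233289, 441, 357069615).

14553 = 3³ · 7² · 11; 2940 = 2² · 3 · 5 · 7²; 233289 = 3² · 7² · 23²; 441 = 3² · 7²; 357069615 = 3 · 5 · 7² · 17² · 41²
gcd takes min exponent of each prime: 3 · 7² = 147

147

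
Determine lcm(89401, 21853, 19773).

89401 = 13² · 23²; 21853 = 13 · 41²; 19773 = 3² · 13³
lcm takes max exponent of each prime: 3² · 13³ · 23² · 41² = 17583120477

17583120477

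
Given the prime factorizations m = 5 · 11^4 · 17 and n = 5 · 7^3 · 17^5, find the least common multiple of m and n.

max exponent per prime: 5 · 7^3 · 11^4 · 17^5 = 35651636667955

35651636667955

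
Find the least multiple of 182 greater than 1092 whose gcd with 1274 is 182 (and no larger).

gcd(m, 1274) = 182 forces 182 | m; write m = 182s. Then gcd(182s, 182·7) = 182·gcd(s, 7), so need gcd(s, 7) = 1.
182s > 1092 gives s ≥ 7. The least s ≥ 7 coprime to 7 is 8, so m = 182·8 = 1456.

1456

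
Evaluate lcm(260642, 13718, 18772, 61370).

576018820

260642 = 2 · 19⁴; 13718 = 2 · 19³; 18772 = 2² · 13 · 19²; 61370 = 2 · 5 · 17 · 19²
lcm takes max exponent of each prime: 2² · 5 · 13 · 17 · 19⁴ = 576018820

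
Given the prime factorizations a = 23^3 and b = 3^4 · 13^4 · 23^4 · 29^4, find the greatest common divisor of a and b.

min exponent per shared prime: 23^3 = 12167

12167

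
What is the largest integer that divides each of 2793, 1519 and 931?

gcd(2793, 1519): 2793 = 1·1519 + 1274; 1519 = 1·1274 + 245; 1274 = 5·245 + 49; 245 = 5·49 + 0 → 49
gcd(49, 931): 931 = 19·49 + 0 → 49

49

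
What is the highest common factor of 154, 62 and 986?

2

gcd(154, 62): 154 = 2·62 + 30; 62 = 2·30 + 2; 30 = 15·2 + 0 → 2
gcd(2, 986): 986 = 493·2 + 0 → 2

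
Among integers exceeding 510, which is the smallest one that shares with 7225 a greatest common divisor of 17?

Multiples of 17 above 510: 17·31, 17·32, … . Need the cofactor coprime to 7225/17 = 425.
Checking s = 31, 32, … the first with gcd(s, 425) = 1 is s = 31, giving 527.

527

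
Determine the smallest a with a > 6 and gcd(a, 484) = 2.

gcd(a, 484) = 2 forces 2 | a; write a = 2s. Then gcd(2s, 2·242) = 2·gcd(s, 242), so need gcd(s, 242) = 1.
2s > 6 gives s ≥ 4. The least s ≥ 4 coprime to 242 is 5, so a = 2·5 = 10.

10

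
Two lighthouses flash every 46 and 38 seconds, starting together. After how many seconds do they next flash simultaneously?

46 = 2 · 23; 38 = 2 · 19
max exponents: 2 · 19 · 23 = 874

874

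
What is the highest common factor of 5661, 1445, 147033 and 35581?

gcd(5661, 1445): 5661 = 3·1445 + 1326; 1445 = 1·1326 + 119; 1326 = 11·119 + 17; 119 = 7·17 + 0 → 17
gcd(17, 147033): 147033 = 8649·17 + 0 → 17
gcd(17, 35581): 35581 = 2093·17 + 0 → 17

17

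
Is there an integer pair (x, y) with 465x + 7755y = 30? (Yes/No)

gcd(465, 7755): 7755 = 16·465 + 315; 465 = 1·315 + 150; 315 = 2·150 + 15; 150 = 10·15 + 0 → 15
15 divides 30, so a solution exists.

Yes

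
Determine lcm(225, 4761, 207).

lcm(225, 4761) = 225·4761/gcd = 1071225/9 = 119025
lcm(119025, 207) = 119025·207/gcd = 24638175/207 = 119025

119025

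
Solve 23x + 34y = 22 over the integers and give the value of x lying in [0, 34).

Euclid: 34 = 1·23 + 11; 23 = 2·11 + 1; 11 = 11·1 + 0 → gcd = 1; 22 = 1·22.
Back-substitution yields 23·(3) + 34·(-2) = 1, so one solution is x = 3·22 = 66, y = -2·22 = -44.
Solutions in x differ by 34/1 = 34; the one in [0, 34) is 66 mod 34 = 32.

32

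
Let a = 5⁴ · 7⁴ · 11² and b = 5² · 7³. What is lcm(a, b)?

max exponent per prime: 5⁴ · 7⁴ · 11² = 181575625

181575625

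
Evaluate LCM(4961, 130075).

5333075

4961 = 11² · 41; 130075 = 5² · 11² · 43
max exponents: 5² · 11² · 41 · 43 = 5333075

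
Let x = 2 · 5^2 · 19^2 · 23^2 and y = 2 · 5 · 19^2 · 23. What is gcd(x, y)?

min exponent per shared prime: 2 · 5 · 19^2 · 23 = 83030

83030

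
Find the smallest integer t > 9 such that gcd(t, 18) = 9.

27

18 = 9·2. Any t with gcd(t, 18) = 9 is a multiple of 9, say 9s, with s coprime to 2.
Need s > 9/9, so s ≥ 2. First s ≥ 2 with gcd(s, 2) = 1 is s = 3. Thus t = 9·3 = 27.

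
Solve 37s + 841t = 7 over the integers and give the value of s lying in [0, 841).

Euclid: 841 = 22·37 + 27; 37 = 1·27 + 10; 27 = 2·10 + 7; 10 = 1·7 + 3; 7 = 2·3 + 1; 3 = 3·1 + 0 → gcd = 1; 7 = 1·7.
Back-substitution yields 37·(-250) + 841·(11) = 1, so one solution is s = -250·7 = -1750, t = 11·7 = 77.
Solutions in s differ by 841/1 = 841; the one in [0, 841) is -1750 mod 841 = 773.

773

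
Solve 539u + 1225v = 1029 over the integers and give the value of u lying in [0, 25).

11

gcd(539, 1225) = 49 (Euclid: 1225 = 2·539 + 147; 539 = 3·147 + 98; 147 = 1·98 + 49; 98 = 2·49 + 0), and 49 | 1029.
Extended Euclid: 539·(-9) + 1225·(4) = 49. Scale by 21: u₀ = -189.
General solution u = u₀ + 25t; reducing mod 25 gives u = 11 (and v = -4).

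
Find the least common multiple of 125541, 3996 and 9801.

546856596

125541 = 3² · 13 · 29 · 37; 3996 = 2² · 3³ · 37; 9801 = 3⁴ · 11²
lcm takes max exponent of each prime: 2² · 3⁴ · 11² · 13 · 29 · 37 = 546856596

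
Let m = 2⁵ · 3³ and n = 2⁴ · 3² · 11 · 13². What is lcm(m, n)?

max exponent per prime: 2⁵ · 3³ · 11 · 13² = 1606176

1606176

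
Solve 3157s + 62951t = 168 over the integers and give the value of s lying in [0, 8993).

1017

Euclid: 62951 = 19·3157 + 2968; 3157 = 1·2968 + 189; 2968 = 15·189 + 133; 189 = 1·133 + 56; 133 = 2·56 + 21; 56 = 2·21 + 14; 21 = 1·14 + 7; 14 = 2·7 + 0 → gcd = 7; 168 = 7·24.
Back-substitution yields 3157·(-3330) + 62951·(167) = 7, so one solution is s = -3330·24 = -79920, t = 167·24 = 4008.
Solutions in s differ by 62951/7 = 8993; the one in [0, 8993) is -79920 mod 8993 = 1017.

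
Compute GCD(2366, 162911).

7

2366 = 2 · 7 · 13²
162911 = 7 · 17 · 37²
Common: 7 = 7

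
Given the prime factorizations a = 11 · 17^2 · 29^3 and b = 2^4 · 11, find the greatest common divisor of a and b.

min exponent per shared prime: 11 = 11

11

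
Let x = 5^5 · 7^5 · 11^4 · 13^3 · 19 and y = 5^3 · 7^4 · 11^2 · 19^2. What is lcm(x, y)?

609885377911184375

max exponent per prime: 5^5 · 7^5 · 11^4 · 13^3 · 19^2 = 609885377911184375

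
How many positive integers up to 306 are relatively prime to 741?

178

741 = 3·13·19. Inclusion–exclusion on these primes:
306 − ⌊306/3⌋ − ⌊306/13⌋ − ⌊306/19⌋ + ⌊306/39⌋ + ⌊306/57⌋ + ⌊306/247⌋ − ⌊306/741⌋ = 178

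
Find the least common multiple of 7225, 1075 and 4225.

7225 = 5² · 17²; 1075 = 5² · 43; 4225 = 5² · 13²
lcm takes max exponent of each prime: 5² · 13² · 17² · 43 = 52504075

52504075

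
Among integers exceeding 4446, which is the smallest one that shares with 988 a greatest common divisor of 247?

gcd(x, 988) = 247 forces 247 | x; write x = 247s. Then gcd(247s, 247·4) = 247·gcd(s, 4), so need gcd(s, 4) = 1.
247s > 4446 gives s ≥ 19. The least s ≥ 19 coprime to 4 is 19, so x = 247·19 = 4693.

4693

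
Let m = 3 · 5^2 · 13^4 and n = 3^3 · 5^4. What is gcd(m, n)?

min exponent per shared prime: 3 · 5^2 = 75

75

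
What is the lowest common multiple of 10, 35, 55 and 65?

10010

10 = 2 · 5; 35 = 5 · 7; 55 = 5 · 11; 65 = 5 · 13
lcm takes max exponent of each prime: 2 · 5 · 7 · 11 · 13 = 10010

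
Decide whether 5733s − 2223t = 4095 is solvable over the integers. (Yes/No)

Yes

gcd(5733, 2223): 5733 = 2·2223 + 1287; 2223 = 1·1287 + 936; 1287 = 1·936 + 351; 936 = 2·351 + 234; 351 = 1·234 + 117; 234 = 2·117 + 0 → 117
117 divides 4095, so a solution exists.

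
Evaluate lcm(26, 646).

8398

26 = 2 · 13; 646 = 2 · 17 · 19
max exponents: 2 · 13 · 17 · 19 = 8398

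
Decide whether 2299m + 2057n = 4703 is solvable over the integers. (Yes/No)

gcd(2299, 2057): 2299 = 1·2057 + 242; 2057 = 8·242 + 121; 242 = 2·121 + 0 → 121
121 does not divide 4703, so a solution does not exist.

No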